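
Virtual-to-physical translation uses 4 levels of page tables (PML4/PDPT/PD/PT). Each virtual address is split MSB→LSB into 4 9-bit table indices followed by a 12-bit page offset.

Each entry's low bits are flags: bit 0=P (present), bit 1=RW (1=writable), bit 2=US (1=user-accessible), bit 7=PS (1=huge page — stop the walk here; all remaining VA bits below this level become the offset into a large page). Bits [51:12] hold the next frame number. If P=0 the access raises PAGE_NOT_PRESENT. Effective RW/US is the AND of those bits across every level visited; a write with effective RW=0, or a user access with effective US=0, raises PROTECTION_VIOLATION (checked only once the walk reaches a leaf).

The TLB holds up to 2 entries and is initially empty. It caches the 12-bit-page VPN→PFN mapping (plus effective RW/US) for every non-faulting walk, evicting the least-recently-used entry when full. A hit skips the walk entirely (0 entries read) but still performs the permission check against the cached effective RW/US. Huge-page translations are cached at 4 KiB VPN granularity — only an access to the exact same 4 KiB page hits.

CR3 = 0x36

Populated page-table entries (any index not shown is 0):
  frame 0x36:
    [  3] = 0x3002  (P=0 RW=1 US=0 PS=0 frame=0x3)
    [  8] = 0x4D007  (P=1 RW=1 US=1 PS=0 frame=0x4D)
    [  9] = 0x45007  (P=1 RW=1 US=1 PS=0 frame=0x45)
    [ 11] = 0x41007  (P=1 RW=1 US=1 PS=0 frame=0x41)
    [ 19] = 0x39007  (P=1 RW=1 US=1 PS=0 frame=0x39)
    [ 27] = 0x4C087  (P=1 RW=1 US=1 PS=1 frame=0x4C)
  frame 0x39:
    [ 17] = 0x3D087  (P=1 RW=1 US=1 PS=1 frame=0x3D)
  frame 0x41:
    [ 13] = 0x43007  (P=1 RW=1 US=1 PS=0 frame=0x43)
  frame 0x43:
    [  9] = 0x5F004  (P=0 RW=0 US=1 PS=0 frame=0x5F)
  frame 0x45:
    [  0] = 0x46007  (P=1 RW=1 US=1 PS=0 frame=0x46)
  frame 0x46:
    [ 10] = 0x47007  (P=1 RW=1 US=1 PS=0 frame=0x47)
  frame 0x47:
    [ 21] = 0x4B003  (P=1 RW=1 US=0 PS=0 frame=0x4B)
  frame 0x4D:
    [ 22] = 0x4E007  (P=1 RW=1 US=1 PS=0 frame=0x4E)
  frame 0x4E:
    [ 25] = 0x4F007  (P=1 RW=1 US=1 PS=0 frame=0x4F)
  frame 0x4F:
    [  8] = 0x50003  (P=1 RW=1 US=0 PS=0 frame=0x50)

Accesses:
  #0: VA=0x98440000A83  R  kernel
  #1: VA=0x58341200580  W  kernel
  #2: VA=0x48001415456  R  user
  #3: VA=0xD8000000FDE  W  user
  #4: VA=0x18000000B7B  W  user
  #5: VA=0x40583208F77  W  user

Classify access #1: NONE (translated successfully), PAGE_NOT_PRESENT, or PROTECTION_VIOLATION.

Per-access translation:
#0 VA=0x98440000A83 (r,kernel):
  L0 @0x36[19] → 0x39007  P=1,RW=1,US=1,PS=0
  L1 @0x39[17] → 0x3D087  P=1,RW=1,US=1,PS=1
  ✓ 0x3DA83 (huge @L1)  — 2 lookups
#1 VA=0x58341200580 (w,kernel):
  L0 @0x36[11] → 0x41007  P=1,RW=1,US=1,PS=0
  L1 @0x41[13] → 0x43007  P=1,RW=1,US=1,PS=0
  L2 @0x43[9] → 0x5F004  P=0,RW=0,US=1,PS=0
  ✗ PAGE_NOT_PRESENT  [3 reads]
#2 VA=0x48001415456 (r,user):
  L0 @0x36[9] → 0x45007  P=1,RW=1,US=1,PS=0
  L1 @0x45[0] → 0x46007  P=1,RW=1,US=1,PS=0
  L2 @0x46[10] → 0x47007  P=1,RW=1,US=1,PS=0
  L3 @0x47[21] → 0x4B003  P=1,RW=1,US=0,PS=0
  ✗ PROTECTION_VIOLATION  [4 reads]
#3 VA=0xD8000000FDE (w,user):
  L0 @0x36[27] → 0x4C087  P=1,RW=1,US=1,PS=1
  ✓ 0x4CFDE (huge @L0)  — 1 lookups
#4 VA=0x18000000B7B (w,user):
  L0 @0x36[3] → 0x3002  P=0,RW=1,US=0,PS=0
  ✗ PAGE_NOT_PRESENT  [1 reads]
#5 VA=0x40583208F77 (w,user):
  L0 @0x36[8] → 0x4D007  P=1,RW=1,US=1,PS=0
  L1 @0x4D[22] → 0x4E007  P=1,RW=1,US=1,PS=0
  L2 @0x4E[25] → 0x4F007  P=1,RW=1,US=1,PS=0
  L3 @0x4F[8] → 0x50003  P=1,RW=1,US=0,PS=0
  ✗ PROTECTION_VIOLATION  [4 reads]

Access #1 fault: PAGE_NOT_PRESENT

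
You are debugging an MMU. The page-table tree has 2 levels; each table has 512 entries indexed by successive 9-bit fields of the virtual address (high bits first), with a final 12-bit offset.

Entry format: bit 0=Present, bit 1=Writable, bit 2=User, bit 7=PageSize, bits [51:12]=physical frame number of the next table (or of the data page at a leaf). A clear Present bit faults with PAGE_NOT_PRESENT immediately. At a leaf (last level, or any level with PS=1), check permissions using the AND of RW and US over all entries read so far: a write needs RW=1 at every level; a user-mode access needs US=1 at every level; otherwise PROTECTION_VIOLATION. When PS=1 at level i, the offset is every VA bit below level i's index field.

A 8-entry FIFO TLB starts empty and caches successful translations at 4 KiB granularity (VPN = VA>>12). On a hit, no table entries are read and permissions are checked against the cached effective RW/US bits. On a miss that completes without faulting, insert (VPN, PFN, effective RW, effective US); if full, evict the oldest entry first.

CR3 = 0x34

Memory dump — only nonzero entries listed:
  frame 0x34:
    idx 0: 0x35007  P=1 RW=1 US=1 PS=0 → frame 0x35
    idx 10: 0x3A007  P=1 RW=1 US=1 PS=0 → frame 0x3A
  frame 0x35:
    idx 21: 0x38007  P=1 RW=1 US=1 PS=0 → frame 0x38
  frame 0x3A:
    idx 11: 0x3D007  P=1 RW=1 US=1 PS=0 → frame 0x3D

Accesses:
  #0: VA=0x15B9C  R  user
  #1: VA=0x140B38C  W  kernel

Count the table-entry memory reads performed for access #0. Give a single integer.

Walk each access:
#0 VA=0x15B9C (r,user):
  L0 @0x34[0] → 0x35007  P=1,RW=1,US=1,PS=0
  L1 @0x35[21] → 0x38007  P=1,RW=1,US=1,PS=0
  ✓ 0x38B9C  — 2 lookups
#1 VA=0x140B38C (w,kernel):
  L0 @0x34[10] → 0x3A007  P=1,RW=1,US=1,PS=0
  L1 @0x3A[11] → 0x3D007  P=1,RW=1,US=1,PS=0
  ✓ 0x3D38C  — 2 lookups

Entries read for #0: 2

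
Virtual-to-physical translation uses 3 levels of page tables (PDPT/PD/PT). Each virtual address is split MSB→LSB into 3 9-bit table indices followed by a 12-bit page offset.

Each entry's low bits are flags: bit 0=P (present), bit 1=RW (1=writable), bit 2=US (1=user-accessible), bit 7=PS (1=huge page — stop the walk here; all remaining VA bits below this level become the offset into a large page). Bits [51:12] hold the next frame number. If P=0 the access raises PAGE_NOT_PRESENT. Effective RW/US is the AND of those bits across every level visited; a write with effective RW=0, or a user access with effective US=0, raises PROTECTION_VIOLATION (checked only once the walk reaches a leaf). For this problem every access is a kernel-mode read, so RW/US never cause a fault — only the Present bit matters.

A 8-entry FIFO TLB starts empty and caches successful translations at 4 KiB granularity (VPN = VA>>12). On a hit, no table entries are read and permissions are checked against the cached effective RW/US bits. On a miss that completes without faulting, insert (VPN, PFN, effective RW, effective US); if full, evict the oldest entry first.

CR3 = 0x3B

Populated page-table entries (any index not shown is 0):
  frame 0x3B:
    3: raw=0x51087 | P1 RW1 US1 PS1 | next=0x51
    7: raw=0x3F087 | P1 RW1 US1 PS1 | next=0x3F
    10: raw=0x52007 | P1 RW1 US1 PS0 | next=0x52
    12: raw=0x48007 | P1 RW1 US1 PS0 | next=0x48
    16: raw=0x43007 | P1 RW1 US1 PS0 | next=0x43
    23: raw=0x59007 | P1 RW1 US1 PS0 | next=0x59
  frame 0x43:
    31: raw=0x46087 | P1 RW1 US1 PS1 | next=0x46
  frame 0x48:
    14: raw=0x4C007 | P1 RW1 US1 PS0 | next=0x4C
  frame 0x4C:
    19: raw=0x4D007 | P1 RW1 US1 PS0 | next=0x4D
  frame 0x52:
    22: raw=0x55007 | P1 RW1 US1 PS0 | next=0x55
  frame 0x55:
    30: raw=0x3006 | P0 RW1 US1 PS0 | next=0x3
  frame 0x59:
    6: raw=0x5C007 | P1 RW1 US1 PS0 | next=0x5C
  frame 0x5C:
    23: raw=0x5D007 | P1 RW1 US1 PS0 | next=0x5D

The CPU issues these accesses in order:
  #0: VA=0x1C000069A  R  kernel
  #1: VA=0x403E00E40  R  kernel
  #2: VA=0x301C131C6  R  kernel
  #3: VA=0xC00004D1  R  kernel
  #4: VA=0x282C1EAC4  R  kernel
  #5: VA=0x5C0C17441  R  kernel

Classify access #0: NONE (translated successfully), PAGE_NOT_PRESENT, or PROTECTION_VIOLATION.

Per-access translation:
#0 VA=0x1C000069A (r,kernel):
  [0] read 0x3B idx=7: raw=0x3F087 flags P=1 W=1 U=1 S=1
  ⇒ phys 0x3F69A (huge @L0)  [1 reads]
#1 VA=0x403E00E40 (r,kernel):
  [0] read 0x3B idx=16: raw=0x43007 flags P=1 W=1 U=1 S=0
  [1] read 0x43 idx=31: raw=0x46087 flags P=1 W=1 U=1 S=1
  ⇒ phys 0x46E40 (huge @L1)  [2 reads]
#2 VA=0x301C131C6 (r,kernel):
  [0] read 0x3B idx=12: raw=0x48007 flags P=1 W=1 U=1 S=0
  [1] read 0x48 idx=14: raw=0x4C007 flags P=1 W=1 U=1 S=0
  [2] read 0x4C idx=19: raw=0x4D007 flags P=1 W=1 U=1 S=0
  ⇒ phys 0x4D1C6  [3 reads]
#3 VA=0xC00004D1 (r,kernel):
  [0] read 0x3B idx=3: raw=0x51087 flags P=1 W=1 U=1 S=1
  ⇒ phys 0x514D1 (huge @L0)  [1 reads]
#4 VA=0x282C1EAC4 (r,kernel):
  [0] read 0x3B idx=10: raw=0x52007 flags P=1 W=1 U=1 S=0
  [1] read 0x52 idx=22: raw=0x55007 flags P=1 W=1 U=1 S=0
  [2] read 0x55 idx=30: raw=0x3006 flags P=0 W=1 U=1 S=0
  ⇒ fault: PAGE_NOT_PRESENT  — 3 lookups
#5 VA=0x5C0C17441 (r,kernel):
  [0] read 0x3B idx=23: raw=0x59007 flags P=1 W=1 U=1 S=0
  [1] read 0x59 idx=6: raw=0x5C007 flags P=1 W=1 U=1 S=0
  [2] read 0x5C idx=23: raw=0x5D007 flags P=1 W=1 U=1 S=0
  ⇒ phys 0x5D441  [3 reads]

Access #0 fault: NONE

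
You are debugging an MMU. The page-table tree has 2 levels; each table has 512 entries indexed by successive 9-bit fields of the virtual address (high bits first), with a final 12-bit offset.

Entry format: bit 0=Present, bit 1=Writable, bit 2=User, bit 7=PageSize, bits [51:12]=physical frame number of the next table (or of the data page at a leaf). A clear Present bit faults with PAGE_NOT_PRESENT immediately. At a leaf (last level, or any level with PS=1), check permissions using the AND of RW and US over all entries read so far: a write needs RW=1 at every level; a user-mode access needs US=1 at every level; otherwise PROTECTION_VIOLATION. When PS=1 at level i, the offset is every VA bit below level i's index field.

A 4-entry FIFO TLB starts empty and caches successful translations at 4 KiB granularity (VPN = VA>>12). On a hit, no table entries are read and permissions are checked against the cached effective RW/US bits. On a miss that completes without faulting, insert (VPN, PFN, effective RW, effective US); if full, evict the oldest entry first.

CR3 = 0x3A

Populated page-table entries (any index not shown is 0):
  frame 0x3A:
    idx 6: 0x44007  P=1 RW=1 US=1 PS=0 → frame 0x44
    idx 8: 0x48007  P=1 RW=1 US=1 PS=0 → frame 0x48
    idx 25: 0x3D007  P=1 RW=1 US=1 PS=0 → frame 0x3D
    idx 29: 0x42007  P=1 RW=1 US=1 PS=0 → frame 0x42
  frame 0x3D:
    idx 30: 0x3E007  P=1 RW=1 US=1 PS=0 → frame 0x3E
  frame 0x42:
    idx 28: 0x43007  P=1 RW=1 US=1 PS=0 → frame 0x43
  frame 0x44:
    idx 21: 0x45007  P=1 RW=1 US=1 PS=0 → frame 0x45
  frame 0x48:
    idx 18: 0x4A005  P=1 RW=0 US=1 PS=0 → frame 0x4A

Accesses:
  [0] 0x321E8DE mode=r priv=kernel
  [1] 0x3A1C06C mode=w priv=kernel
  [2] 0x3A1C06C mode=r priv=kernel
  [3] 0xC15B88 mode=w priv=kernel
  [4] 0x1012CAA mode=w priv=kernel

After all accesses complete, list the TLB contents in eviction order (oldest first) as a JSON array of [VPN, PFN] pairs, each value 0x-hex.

Walk each access:
#0 VA=0x321E8DE (r,kernel):
  L0 @0x3A[25] → 0x3D007  P=1,RW=1,US=1,PS=0
  L1 @0x3D[30] → 0x3E007  P=1,RW=1,US=1,PS=0
  ✓ 0x3E8DE  — 2 lookups
#1 VA=0x3A1C06C (w,kernel):
  L0 @0x3A[29] → 0x42007  P=1,RW=1,US=1,PS=0
  L1 @0x42[28] → 0x43007  P=1,RW=1,US=1,PS=0
  ✓ 0x4306C  — 2 lookups
#2 VA=0x3A1C06C (r,kernel):
  TLB hit vpn=0x3A1C → PA=0x4306C
#3 VA=0xC15B88 (w,kernel):
  L0 @0x3A[6] → 0x44007  P=1,RW=1,US=1,PS=0
  L1 @0x44[21] → 0x45007  P=1,RW=1,US=1,PS=0
  ✓ 0x45B88  — 2 lookups
#4 VA=0x1012CAA (w,kernel):
  L0 @0x3A[8] → 0x48007  P=1,RW=1,US=1,PS=0
  L1 @0x48[18] → 0x4A005  P=1,RW=0,US=1,PS=0
  → PROTECTION_VIOLATION  (2 entries read)

TLB: [["0x321E", "0x3E"], ["0x3A1C", "0x43"], ["0xC15", "0x45"]]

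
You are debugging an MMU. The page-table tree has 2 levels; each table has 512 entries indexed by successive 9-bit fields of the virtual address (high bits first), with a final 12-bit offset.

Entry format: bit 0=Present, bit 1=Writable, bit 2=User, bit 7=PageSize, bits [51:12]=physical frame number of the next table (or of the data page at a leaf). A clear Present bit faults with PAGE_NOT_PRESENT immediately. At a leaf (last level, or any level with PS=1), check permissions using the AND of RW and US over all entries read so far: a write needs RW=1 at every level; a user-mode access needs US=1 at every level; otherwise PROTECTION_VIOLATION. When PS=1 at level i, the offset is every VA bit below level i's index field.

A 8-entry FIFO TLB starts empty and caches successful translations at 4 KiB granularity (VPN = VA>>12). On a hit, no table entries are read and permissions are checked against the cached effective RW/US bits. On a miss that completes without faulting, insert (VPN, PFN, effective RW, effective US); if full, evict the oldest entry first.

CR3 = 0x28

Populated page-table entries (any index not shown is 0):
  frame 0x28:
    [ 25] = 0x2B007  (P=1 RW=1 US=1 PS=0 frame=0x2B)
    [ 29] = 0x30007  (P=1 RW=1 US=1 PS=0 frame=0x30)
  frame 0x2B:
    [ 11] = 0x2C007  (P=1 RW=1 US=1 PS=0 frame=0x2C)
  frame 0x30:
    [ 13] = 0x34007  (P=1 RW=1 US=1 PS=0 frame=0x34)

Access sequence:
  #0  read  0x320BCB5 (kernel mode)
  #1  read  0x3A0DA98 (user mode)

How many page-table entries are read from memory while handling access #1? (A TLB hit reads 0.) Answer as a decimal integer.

Per-access translation:
#0 VA=0x320BCB5 (r,kernel):
  lvl0: tbl 0x28, slot 25 ⇒ 0x2B007 (P1/RW1/US1/PS0)
  lvl1: tbl 0x2B, slot 11 ⇒ 0x2C007 (P1/RW1/US1/PS0)
  ✓ 0x2CCB5  — 2 lookups
#1 VA=0x3A0DA98 (r,user):
  lvl0: tbl 0x28, slot 29 ⇒ 0x30007 (P1/RW1/US1/PS0)
  lvl1: tbl 0x30, slot 13 ⇒ 0x34007 (P1/RW1/US1/PS0)
  ✓ 0x34A98  — 2 lookups

Entries read for #1: 2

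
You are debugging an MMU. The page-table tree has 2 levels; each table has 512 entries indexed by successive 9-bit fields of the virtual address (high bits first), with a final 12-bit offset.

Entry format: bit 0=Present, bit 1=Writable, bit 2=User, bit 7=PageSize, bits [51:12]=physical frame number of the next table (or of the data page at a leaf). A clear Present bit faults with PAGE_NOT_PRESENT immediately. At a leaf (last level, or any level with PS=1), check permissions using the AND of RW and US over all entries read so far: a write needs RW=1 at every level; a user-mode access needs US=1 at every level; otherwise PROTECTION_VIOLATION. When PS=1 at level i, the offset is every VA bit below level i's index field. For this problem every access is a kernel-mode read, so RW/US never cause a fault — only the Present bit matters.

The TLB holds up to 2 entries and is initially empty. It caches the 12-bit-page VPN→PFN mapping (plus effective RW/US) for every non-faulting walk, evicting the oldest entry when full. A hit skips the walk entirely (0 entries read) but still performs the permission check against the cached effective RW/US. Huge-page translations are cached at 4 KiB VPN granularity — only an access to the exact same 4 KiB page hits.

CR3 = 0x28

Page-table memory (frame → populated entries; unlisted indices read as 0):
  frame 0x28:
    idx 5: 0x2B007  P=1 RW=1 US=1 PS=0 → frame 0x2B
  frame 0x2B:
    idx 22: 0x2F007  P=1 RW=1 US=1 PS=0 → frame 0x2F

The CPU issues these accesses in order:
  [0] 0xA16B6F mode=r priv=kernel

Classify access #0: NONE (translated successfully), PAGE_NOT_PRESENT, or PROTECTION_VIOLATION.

Trace:
#0 VA=0xA16B6F (r,kernel):
  lvl0: tbl 0x28, slot 5 ⇒ 0x2B007 (P1/RW1/US1/PS0)
  lvl1: tbl 0x2B, slot 22 ⇒ 0x2F007 (P1/RW1/US1/PS0)
  ⇒ phys 0x2FB6F  [2 reads]

Access #0 fault: NONE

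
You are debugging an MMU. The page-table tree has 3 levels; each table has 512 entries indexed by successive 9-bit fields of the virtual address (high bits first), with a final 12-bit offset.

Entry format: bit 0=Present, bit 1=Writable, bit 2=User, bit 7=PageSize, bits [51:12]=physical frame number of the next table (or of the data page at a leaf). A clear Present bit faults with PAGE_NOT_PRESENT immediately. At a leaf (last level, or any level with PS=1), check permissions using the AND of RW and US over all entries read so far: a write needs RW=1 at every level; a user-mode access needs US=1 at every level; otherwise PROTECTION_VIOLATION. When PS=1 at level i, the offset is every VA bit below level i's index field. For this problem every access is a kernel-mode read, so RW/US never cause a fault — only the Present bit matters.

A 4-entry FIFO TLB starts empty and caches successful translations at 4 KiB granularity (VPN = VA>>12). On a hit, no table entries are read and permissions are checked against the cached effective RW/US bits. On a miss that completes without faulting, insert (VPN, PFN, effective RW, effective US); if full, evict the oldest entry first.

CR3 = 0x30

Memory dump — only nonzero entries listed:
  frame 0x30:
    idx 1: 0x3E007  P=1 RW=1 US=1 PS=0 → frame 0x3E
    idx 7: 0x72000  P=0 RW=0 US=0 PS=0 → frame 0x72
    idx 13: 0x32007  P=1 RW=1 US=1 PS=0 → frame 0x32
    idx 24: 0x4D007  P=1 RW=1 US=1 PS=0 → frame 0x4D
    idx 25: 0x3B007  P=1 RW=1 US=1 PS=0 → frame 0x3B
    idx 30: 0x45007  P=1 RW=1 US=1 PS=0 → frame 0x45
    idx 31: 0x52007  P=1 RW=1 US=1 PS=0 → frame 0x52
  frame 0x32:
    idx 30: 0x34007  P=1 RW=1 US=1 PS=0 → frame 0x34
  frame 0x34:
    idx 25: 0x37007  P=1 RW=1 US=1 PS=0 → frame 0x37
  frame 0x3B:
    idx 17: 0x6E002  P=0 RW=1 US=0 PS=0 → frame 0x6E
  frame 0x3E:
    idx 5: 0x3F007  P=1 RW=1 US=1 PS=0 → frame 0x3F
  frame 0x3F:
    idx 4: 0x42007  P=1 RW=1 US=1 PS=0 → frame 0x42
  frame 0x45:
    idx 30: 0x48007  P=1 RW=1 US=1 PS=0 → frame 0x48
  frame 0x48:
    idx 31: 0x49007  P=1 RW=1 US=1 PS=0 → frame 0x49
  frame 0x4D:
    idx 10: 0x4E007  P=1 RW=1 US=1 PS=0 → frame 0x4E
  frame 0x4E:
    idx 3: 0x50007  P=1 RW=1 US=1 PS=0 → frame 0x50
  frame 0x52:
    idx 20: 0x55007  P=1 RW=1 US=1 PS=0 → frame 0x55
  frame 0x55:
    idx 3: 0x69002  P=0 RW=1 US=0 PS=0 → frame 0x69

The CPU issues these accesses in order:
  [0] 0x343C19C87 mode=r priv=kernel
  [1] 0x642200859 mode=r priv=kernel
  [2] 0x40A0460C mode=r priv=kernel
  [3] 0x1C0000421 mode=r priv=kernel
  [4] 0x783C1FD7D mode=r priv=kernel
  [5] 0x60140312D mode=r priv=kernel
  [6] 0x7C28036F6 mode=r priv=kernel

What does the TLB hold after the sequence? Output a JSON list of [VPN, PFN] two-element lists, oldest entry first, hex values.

Trace:
#0 VA=0x343C19C87 (r,kernel):
  L0 @0x30[13] → 0x32007  P=1,RW=1,US=1,PS=0
  L1 @0x32[30] → 0x34007  P=1,RW=1,US=1,PS=0
  L2 @0x34[25] → 0x37007  P=1,RW=1,US=1,PS=0
  ⇒ phys 0x37C87  [3 reads]
#1 VA=0x642200859 (r,kernel):
  L0 @0x30[25] → 0x3B007  P=1,RW=1,US=1,PS=0
  L1 @0x3B[17] → 0x6E002  P=0,RW=1,US=0,PS=0
  → PAGE_NOT_PRESENT  (2 entries read)
#2 VA=0x40A0460C (r,kernel):
  L0 @0x30[1] → 0x3E007  P=1,RW=1,US=1,PS=0
  L1 @0x3E[5] → 0x3F007  P=1,RW=1,US=1,PS=0
  L2 @0x3F[4] → 0x42007  P=1,RW=1,US=1,PS=0
  ⇒ phys 0x4260C  [3 reads]
#3 VA=0x1C0000421 (r,kernel):
  L0 @0x30[7] → 0x72000  P=0,RW=0,US=0,PS=0
  → PAGE_NOT_PRESENT  (1 entries read)
#4 VA=0x783C1FD7D (r,kernel):
  L0 @0x30[30] → 0x45007  P=1,RW=1,US=1,PS=0
  L1 @0x45[30] → 0x48007  P=1,RW=1,US=1,PS=0
  L2 @0x48[31] → 0x49007  P=1,RW=1,US=1,PS=0
  ⇒ phys 0x49D7D  [3 reads]
#5 VA=0x60140312D (r,kernel):
  L0 @0x30[24] → 0x4D007  P=1,RW=1,US=1,PS=0
  L1 @0x4D[10] → 0x4E007  P=1,RW=1,US=1,PS=0
  L2 @0x4E[3] → 0x50007  P=1,RW=1,US=1,PS=0
  ⇒ phys 0x5012D  [3 reads]
#6 VA=0x7C28036F6 (r,kernel):
  L0 @0x30[31] → 0x52007  P=1,RW=1,US=1,PS=0
  L1 @0x52[20] → 0x55007  P=1,RW=1,US=1,PS=0
  L2 @0x55[3] → 0x69002  P=0,RW=1,US=0,PS=0
  → PAGE_NOT_PRESENT  (3 entries read)

TLB: [["0x343C19", "0x37"], ["0x40A04", "0x42"], ["0x783C1F", "0x49"], ["0x601403", "0x50"]]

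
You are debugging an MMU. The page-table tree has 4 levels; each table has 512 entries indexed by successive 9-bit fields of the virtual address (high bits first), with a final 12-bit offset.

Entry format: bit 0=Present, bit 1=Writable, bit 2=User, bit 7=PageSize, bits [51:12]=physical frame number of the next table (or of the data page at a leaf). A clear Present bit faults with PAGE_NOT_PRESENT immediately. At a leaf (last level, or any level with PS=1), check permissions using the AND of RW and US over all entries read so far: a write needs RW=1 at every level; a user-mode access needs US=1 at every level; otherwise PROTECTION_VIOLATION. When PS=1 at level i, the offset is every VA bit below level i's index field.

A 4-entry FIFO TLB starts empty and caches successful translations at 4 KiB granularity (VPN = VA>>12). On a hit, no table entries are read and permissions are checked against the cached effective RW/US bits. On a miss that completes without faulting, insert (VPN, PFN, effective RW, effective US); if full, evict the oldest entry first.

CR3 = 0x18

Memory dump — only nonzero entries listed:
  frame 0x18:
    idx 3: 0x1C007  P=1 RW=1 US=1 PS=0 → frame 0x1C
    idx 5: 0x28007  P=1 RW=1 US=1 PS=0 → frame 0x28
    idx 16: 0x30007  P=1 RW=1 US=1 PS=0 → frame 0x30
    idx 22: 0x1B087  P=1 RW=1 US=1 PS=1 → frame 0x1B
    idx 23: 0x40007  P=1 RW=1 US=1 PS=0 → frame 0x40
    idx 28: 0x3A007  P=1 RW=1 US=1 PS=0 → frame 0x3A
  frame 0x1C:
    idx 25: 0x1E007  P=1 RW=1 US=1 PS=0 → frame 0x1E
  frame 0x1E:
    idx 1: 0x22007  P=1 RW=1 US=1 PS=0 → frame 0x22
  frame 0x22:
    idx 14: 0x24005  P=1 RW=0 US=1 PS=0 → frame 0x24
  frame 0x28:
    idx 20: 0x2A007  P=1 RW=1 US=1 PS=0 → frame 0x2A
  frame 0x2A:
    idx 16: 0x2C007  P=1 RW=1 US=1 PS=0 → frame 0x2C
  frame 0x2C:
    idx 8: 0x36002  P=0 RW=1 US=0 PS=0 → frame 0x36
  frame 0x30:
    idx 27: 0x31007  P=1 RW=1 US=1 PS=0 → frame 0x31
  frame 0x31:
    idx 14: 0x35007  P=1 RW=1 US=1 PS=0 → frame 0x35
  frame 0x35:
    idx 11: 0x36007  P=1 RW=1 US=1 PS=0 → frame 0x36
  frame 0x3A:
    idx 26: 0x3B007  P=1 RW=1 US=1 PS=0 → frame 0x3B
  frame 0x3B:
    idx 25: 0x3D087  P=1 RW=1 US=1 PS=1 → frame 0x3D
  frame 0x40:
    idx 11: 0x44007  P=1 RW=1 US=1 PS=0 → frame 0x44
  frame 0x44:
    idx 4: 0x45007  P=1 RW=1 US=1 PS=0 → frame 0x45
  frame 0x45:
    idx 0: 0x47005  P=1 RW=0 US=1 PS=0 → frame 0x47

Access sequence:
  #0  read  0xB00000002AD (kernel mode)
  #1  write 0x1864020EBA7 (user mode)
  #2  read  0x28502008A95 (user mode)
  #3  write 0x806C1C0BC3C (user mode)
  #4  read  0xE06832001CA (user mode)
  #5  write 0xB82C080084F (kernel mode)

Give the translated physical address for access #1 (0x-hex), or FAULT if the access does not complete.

Per-access translation:
#0 VA=0xB00000002AD (r,kernel):
  L0: frame=0x18 idx=22 entry=0x1B087 [P=1 RW=1 US=1 PS=1]
  ⇒ phys 0x1B2AD (huge @L0)  [1 reads]
#1 VA=0x1864020EBA7 (w,user):
  L0: frame=0x18 idx=3 entry=0x1C007 [P=1 RW=1 US=1 PS=0]
  L1: frame=0x1C idx=25 entry=0x1E007 [P=1 RW=1 US=1 PS=0]
  L2: frame=0x1E idx=1 entry=0x22007 [P=1 RW=1 US=1 PS=0]
  L3: frame=0x22 idx=14 entry=0x24005 [P=1 RW=0 US=1 PS=0]
  ⇒ fault: PROTECTION_VIOLATION  — 4 lookups
#2 VA=0x28502008A95 (r,user):
  L0: frame=0x18 idx=5 entry=0x28007 [P=1 RW=1 US=1 PS=0]
  L1: frame=0x28 idx=20 entry=0x2A007 [P=1 RW=1 US=1 PS=0]
  L2: frame=0x2A idx=16 entry=0x2C007 [P=1 RW=1 US=1 PS=0]
  L3: frame=0x2C idx=8 entry=0x36002 [P=0 RW=1 US=0 PS=0]
  ⇒ fault: PAGE_NOT_PRESENT  — 4 lookups
#3 VA=0x806C1C0BC3C (w,user):
  L0: frame=0x18 idx=16 entry=0x30007 [P=1 RW=1 US=1 PS=0]
  L1: frame=0x30 idx=27 entry=0x31007 [P=1 RW=1 US=1 PS=0]
  L2: frame=0x31 idx=14 entry=0x35007 [P=1 RW=1 US=1 PS=0]
  L3: frame=0x35 idx=11 entry=0x36007 [P=1 RW=1 US=1 PS=0]
  ⇒ phys 0x36C3C  [4 reads]
#4 VA=0xE06832001CA (r,user):
  L0: frame=0x18 idx=28 entry=0x3A007 [P=1 RW=1 US=1 PS=0]
  L1: frame=0x3A idx=26 entry=0x3B007 [P=1 RW=1 US=1 PS=0]
  L2: frame=0x3B idx=25 entry=0x3D087 [P=1 RW=1 US=1 PS=1]
  ⇒ phys 0x3D1CA (huge @L2)  [3 reads]
#5 VA=0xB82C080084F (w,kernel):
  L0: frame=0x18 idx=23 entry=0x40007 [P=1 RW=1 US=1 PS=0]
  L1: frame=0x40 idx=11 entry=0x44007 [P=1 RW=1 US=1 PS=0]
  L2: frame=0x44 idx=4 entry=0x45007 [P=1 RW=1 US=1 PS=0]
  L3: frame=0x45 idx=0 entry=0x47005 [P=1 RW=0 US=1 PS=0]
  ⇒ fault: PROTECTION_VIOLATION  — 4 lookups

Access #1 PA: FAULT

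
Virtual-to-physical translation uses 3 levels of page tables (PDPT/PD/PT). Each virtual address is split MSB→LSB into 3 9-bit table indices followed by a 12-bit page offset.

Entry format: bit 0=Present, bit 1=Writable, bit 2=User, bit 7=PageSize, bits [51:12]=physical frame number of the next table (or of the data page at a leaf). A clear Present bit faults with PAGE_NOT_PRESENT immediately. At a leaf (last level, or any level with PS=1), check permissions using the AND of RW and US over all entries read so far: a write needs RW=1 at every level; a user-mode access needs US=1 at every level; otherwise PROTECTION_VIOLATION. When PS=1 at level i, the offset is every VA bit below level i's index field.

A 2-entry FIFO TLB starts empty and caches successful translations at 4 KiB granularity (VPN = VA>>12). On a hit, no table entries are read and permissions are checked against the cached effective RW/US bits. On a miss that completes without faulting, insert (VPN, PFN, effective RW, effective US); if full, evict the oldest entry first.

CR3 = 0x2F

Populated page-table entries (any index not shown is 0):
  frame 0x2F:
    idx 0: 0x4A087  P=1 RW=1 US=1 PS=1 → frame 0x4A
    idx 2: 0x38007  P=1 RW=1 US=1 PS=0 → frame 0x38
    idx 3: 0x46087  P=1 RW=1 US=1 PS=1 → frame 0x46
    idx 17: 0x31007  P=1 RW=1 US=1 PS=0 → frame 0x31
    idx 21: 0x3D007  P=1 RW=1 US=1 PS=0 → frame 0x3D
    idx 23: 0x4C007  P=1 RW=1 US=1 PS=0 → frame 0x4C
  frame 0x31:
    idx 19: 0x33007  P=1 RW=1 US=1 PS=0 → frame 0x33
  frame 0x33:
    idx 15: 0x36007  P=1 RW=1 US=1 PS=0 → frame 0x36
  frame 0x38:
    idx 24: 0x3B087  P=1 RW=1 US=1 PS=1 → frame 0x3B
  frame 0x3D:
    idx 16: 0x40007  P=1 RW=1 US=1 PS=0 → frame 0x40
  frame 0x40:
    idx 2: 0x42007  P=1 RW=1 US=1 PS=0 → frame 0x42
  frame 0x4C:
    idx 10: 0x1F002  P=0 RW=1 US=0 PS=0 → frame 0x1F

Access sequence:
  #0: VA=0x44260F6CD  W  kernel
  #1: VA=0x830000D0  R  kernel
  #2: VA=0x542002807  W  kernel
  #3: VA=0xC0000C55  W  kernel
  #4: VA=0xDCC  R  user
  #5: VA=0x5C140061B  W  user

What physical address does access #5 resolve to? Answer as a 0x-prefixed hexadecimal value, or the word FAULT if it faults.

Per-access translation:
#0 VA=0x44260F6CD (w,kernel):
  L0: frame=0x2F idx=17 entry=0x31007 [P=1 RW=1 US=1 PS=0]
  L1: frame=0x31 idx=19 entry=0x33007 [P=1 RW=1 US=1 PS=0]
  L2: frame=0x33 idx=15 entry=0x36007 [P=1 RW=1 US=1 PS=0]
  ⇒ phys 0x366CD  [3 reads]
#1 VA=0x830000D0 (r,kernel):
  L0: frame=0x2F idx=2 entry=0x38007 [P=1 RW=1 US=1 PS=0]
  L1: frame=0x38 idx=24 entry=0x3B087 [P=1 RW=1 US=1 PS=1]
  ⇒ phys 0x3B0D0 (huge @L1)  [2 reads]
#2 VA=0x542002807 (w,kernel):
  L0: frame=0x2F idx=21 entry=0x3D007 [P=1 RW=1 US=1 PS=0]
  L1: frame=0x3D idx=16 entry=0x40007 [P=1 RW=1 US=1 PS=0]
  L2: frame=0x40 idx=2 entry=0x42007 [P=1 RW=1 US=1 PS=0]
  ⇒ phys 0x42807  [3 reads]
#3 VA=0xC0000C55 (w,kernel):
  L0: frame=0x2F idx=3 entry=0x46087 [P=1 RW=1 US=1 PS=1]
  ⇒ phys 0x46C55 (huge @L0)  [1 reads]
#4 VA=0xDCC (r,user):
  L0: frame=0x2F idx=0 entry=0x4A087 [P=1 RW=1 US=1 PS=1]
  ⇒ phys 0x4ADCC (huge @L0)  [1 reads]
#5 VA=0x5C140061B (w,user):
  L0: frame=0x2F idx=23 entry=0x4C007 [P=1 RW=1 US=1 PS=0]
  L1: frame=0x4C idx=10 entry=0x1F002 [P=0 RW=1 US=0 PS=0]
  ⇒ fault: PAGE_NOT_PRESENT  — 2 lookups

Access #5 PA: FAULT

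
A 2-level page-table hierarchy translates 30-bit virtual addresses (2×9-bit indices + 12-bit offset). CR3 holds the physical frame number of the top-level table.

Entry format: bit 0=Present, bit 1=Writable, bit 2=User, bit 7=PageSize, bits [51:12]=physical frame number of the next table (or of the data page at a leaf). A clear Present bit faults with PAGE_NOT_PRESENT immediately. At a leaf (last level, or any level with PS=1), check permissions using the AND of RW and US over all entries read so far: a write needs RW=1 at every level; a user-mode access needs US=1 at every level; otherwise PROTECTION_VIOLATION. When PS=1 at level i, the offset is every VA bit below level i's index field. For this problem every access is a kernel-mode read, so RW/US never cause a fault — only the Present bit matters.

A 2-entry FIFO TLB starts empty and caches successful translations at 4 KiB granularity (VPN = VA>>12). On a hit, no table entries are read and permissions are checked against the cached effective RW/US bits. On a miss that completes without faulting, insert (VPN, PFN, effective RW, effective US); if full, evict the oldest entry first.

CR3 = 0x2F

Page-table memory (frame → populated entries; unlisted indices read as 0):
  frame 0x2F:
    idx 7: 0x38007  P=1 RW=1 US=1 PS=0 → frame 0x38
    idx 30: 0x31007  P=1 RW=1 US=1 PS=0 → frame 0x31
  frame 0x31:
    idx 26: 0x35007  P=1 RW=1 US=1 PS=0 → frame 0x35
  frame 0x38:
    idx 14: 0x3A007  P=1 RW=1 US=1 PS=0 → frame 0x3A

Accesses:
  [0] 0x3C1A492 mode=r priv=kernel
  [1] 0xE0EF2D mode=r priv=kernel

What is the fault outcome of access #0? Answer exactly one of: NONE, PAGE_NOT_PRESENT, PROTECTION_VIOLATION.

Per-access translation:
#0 VA=0x3C1A492 (r,kernel):
  lvl0: tbl 0x2F, slot 30 ⇒ 0x31007 (P1/RW1/US1/PS0)
  lvl1: tbl 0x31, slot 26 ⇒ 0x35007 (P1/RW1/US1/PS0)
  ✓ 0x35492  — 2 lookups
#1 VA=0xE0EF2D (r,kernel):
  lvl0: tbl 0x2F, slot 7 ⇒ 0x38007 (P1/RW1/US1/PS0)
  lvl1: tbl 0x38, slot 14 ⇒ 0x3A007 (P1/RW1/US1/PS0)
  ✓ 0x3AF2D  — 2 lookups

Access #0 fault: NONE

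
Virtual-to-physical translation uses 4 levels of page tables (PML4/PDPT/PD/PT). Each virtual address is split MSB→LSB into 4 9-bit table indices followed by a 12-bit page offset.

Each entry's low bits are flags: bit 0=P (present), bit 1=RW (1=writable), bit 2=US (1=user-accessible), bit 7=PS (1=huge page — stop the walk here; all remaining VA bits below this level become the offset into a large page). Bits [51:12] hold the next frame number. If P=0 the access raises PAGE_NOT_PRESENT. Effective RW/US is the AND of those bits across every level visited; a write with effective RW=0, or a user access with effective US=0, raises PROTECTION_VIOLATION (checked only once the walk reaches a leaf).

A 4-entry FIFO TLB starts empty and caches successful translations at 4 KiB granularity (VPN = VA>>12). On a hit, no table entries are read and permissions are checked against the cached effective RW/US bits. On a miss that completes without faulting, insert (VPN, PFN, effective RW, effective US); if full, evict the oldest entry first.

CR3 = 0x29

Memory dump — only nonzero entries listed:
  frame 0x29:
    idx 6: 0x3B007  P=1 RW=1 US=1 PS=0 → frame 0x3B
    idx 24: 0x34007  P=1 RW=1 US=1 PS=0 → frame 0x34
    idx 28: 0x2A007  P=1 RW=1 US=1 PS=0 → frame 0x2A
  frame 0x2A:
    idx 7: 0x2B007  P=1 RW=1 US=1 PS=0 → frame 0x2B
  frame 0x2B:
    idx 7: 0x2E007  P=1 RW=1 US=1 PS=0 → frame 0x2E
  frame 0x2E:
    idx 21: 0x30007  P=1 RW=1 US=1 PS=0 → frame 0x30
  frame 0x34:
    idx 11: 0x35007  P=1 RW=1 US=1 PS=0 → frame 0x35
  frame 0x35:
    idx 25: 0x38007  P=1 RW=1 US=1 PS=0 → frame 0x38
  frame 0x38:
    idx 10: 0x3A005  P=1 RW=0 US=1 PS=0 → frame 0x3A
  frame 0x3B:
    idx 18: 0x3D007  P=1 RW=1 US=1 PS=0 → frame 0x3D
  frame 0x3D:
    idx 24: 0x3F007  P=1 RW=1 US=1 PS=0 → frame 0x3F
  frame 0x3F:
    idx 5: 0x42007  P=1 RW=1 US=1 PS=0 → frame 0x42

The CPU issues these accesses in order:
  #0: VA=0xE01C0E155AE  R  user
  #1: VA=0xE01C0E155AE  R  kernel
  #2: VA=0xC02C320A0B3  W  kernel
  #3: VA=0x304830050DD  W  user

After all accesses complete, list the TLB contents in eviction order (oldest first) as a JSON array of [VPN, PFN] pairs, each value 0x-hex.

Per-access translation:
#0 VA=0xE01C0E155AE (r,user):
  L0 @0x29[28] → 0x2A007  P=1,RW=1,US=1,PS=0
  L1 @0x2A[7] → 0x2B007  P=1,RW=1,US=1,PS=0
  L2 @0x2B[7] → 0x2E007  P=1,RW=1,US=1,PS=0
  L3 @0x2E[21] → 0x30007  P=1,RW=1,US=1,PS=0
  → PA=0x305AE  (4 entries read)
#1 VA=0xE01C0E155AE (r,kernel):
  TLB hit vpn=0xE01C0E15 → PA=0x305AE
#2 VA=0xC02C320A0B3 (w,kernel):
  L0 @0x29[24] → 0x34007  P=1,RW=1,US=1,PS=0
  L1 @0x34[11] → 0x35007  P=1,RW=1,US=1,PS=0
  L2 @0x35[25] → 0x38007  P=1,RW=1,US=1,PS=0
  L3 @0x38[10] → 0x3A005  P=1,RW=0,US=1,PS=0
  ⇒ fault: PROTECTION_VIOLATION  — 4 lookups
#3 VA=0x304830050DD (w,user):
  L0 @0x29[6] → 0x3B007  P=1,RW=1,US=1,PS=0
  L1 @0x3B[18] → 0x3D007  P=1,RW=1,US=1,PS=0
  L2 @0x3D[24] → 0x3F007  P=1,RW=1,US=1,PS=0
  L3 @0x3F[5] → 0x42007  P=1,RW=1,US=1,PS=0
  → PA=0x420DD  (4 entries read)

TLB: [["0xE01C0E15", "0x30"], ["0x30483005", "0x42"]]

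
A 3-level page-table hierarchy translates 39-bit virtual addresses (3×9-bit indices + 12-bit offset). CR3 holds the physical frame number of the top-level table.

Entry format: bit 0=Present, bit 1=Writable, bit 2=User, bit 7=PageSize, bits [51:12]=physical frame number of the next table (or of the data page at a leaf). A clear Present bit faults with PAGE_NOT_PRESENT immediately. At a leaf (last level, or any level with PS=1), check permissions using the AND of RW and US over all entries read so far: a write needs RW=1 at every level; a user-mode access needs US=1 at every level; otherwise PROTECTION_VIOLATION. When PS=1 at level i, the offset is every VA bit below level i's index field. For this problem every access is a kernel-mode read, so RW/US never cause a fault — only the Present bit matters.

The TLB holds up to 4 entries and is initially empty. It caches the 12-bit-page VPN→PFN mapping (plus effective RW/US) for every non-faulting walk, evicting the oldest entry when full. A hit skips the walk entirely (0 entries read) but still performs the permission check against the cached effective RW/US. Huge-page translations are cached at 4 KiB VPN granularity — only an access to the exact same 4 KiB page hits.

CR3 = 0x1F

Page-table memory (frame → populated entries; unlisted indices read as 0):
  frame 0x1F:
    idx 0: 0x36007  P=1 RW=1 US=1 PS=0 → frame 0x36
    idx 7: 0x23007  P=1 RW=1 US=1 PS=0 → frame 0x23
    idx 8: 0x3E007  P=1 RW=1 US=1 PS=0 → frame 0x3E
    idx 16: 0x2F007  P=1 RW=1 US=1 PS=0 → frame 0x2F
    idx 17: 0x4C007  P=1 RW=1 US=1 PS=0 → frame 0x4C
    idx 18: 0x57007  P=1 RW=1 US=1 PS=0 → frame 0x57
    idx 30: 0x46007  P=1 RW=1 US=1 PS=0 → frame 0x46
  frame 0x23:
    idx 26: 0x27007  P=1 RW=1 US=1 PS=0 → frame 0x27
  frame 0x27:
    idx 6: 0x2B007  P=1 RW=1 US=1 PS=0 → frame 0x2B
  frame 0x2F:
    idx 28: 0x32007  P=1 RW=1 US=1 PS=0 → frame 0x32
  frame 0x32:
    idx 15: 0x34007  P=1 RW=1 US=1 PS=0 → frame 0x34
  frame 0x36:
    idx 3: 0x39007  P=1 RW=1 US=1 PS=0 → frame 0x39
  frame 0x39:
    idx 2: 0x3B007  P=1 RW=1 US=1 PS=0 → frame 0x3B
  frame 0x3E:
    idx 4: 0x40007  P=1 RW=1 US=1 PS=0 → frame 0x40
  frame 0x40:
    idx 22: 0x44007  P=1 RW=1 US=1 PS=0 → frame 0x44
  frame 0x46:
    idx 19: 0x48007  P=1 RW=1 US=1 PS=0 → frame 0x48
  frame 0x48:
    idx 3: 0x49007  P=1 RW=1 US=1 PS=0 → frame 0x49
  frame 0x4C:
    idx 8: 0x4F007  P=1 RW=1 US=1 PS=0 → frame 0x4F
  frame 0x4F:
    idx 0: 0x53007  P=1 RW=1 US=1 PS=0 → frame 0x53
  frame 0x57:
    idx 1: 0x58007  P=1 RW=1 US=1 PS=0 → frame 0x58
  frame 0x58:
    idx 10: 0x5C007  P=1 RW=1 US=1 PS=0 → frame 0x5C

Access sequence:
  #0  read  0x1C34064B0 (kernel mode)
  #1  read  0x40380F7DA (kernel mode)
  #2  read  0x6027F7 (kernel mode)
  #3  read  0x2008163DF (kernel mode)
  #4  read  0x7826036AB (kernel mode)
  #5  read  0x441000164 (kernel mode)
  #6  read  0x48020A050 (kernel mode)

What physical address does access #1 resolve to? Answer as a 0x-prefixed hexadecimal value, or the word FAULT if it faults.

Trace:
#0 VA=0x1C34064B0 (r,kernel):
  L0 @0x1F[7] → 0x23007  P=1,RW=1,US=1,PS=0
  L1 @0x23[26] → 0x27007  P=1,RW=1,US=1,PS=0
  L2 @0x27[6] → 0x2B007  P=1,RW=1,US=1,PS=0
  ✓ 0x2B4B0  — 3 lookups
#1 VA=0x40380F7DA (r,kernel):
  L0 @0x1F[16] → 0x2F007  P=1,RW=1,US=1,PS=0
  L1 @0x2F[28] → 0x32007  P=1,RW=1,US=1,PS=0
  L2 @0x32[15] → 0x34007  P=1,RW=1,US=1,PS=0
  ✓ 0x347DA  — 3 lookups
#2 VA=0x6027F7 (r,kernel):
  L0 @0x1F[0] → 0x36007  P=1,RW=1,US=1,PS=0
  L1 @0x36[3] → 0x39007  P=1,RW=1,US=1,PS=0
  L2 @0x39[2] → 0x3B007  P=1,RW=1,US=1,PS=0
  ✓ 0x3B7F7  — 3 lookups
#3 VA=0x2008163DF (r,kernel):
  L0 @0x1F[8] → 0x3E007  P=1,RW=1,US=1,PS=0
  L1 @0x3E[4] → 0x40007  P=1,RW=1,US=1,PS=0
  L2 @0x40[22] → 0x44007  P=1,RW=1,US=1,PS=0
  ✓ 0x443DF  — 3 lookups
#4 VA=0x7826036AB (r,kernel):
  L0 @0x1F[30] → 0x46007  P=1,RW=1,US=1,PS=0
  L1 @0x46[19] → 0x48007  P=1,RW=1,US=1,PS=0
  L2 @0x48[3] → 0x49007  P=1,RW=1,US=1,PS=0
  ✓ 0x496AB  — 3 lookups
#5 VA=0x441000164 (r,kernel):
  L0 @0x1F[17] → 0x4C007  P=1,RW=1,US=1,PS=0
  L1 @0x4C[8] → 0x4F007  P=1,RW=1,US=1,PS=0
  L2 @0x4F[0] → 0x53007  P=1,RW=1,US=1,PS=0
  ✓ 0x53164  — 3 lookups
#6 VA=0x48020A050 (r,kernel):
  L0 @0x1F[18] → 0x57007  P=1,RW=1,US=1,PS=0
  L1 @0x57[1] → 0x58007  P=1,RW=1,US=1,PS=0
  L2 @0x58[10] → 0x5C007  P=1,RW=1,US=1,PS=0
  ✓ 0x5C050  — 3 lookups

Access #1 PA: 0x347DA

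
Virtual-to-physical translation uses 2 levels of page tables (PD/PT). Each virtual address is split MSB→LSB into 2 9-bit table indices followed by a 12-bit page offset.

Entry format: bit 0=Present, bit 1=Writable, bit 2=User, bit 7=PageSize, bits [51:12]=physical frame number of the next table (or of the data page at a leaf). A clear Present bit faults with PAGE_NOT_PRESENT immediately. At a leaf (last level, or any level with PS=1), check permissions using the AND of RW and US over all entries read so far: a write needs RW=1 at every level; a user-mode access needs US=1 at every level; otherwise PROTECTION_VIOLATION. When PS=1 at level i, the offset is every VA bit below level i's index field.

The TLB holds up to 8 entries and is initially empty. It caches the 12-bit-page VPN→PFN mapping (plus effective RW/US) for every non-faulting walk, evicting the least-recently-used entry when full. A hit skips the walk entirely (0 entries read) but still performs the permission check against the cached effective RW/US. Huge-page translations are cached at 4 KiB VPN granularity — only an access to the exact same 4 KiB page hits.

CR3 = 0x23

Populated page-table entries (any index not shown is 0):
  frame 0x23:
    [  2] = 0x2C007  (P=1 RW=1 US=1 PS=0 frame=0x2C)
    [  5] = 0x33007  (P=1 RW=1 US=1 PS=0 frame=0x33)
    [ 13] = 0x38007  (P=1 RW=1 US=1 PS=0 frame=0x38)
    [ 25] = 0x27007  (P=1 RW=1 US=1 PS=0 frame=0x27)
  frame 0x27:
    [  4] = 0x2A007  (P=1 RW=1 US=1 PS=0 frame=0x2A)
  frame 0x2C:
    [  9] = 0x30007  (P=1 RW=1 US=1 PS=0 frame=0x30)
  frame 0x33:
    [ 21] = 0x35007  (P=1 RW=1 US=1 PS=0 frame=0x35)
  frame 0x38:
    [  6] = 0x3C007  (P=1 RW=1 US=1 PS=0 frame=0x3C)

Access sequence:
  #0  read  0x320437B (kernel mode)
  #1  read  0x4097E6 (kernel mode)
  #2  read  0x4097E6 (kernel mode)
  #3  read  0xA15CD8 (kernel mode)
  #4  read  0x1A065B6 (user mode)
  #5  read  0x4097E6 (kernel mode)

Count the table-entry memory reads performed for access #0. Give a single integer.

Trace:
#0 VA=0x320437B (r,kernel):
  lvl0: tbl 0x23, slot 25 ⇒ 0x27007 (P1/RW1/US1/PS0)
  lvl1: tbl 0x27, slot 4 ⇒ 0x2A007 (P1/RW1/US1/PS0)
  ✓ 0x2A37B  — 2 lookups
#1 VA=0x4097E6 (r,kernel):
  lvl0: tbl 0x23, slot 2 ⇒ 0x2C007 (P1/RW1/US1/PS0)
  lvl1: tbl 0x2C, slot 9 ⇒ 0x30007 (P1/RW1/US1/PS0)
  ✓ 0x307E6  — 2 lookups
#2 VA=0x4097E6 (r,kernel):
  TLB hit vpn=0x409 → PA=0x307E6
#3 VA=0xA15CD8 (r,kernel):
  lvl0: tbl 0x23, slot 5 ⇒ 0x33007 (P1/RW1/US1/PS0)
  lvl1: tbl 0x33, slot 21 ⇒ 0x35007 (P1/RW1/US1/PS0)
  ✓ 0x35CD8  — 2 lookups
#4 VA=0x1A065B6 (r,user):
  lvl0: tbl 0x23, slot 13 ⇒ 0x38007 (P1/RW1/US1/PS0)
  lvl1: tbl 0x38, slot 6 ⇒ 0x3C007 (P1/RW1/US1/PS0)
  ✓ 0x3C5B6  — 2 lookups
#5 VA=0x4097E6 (r,kernel):
  TLB hit vpn=0x409 → PA=0x307E6

Entries read for #0: 2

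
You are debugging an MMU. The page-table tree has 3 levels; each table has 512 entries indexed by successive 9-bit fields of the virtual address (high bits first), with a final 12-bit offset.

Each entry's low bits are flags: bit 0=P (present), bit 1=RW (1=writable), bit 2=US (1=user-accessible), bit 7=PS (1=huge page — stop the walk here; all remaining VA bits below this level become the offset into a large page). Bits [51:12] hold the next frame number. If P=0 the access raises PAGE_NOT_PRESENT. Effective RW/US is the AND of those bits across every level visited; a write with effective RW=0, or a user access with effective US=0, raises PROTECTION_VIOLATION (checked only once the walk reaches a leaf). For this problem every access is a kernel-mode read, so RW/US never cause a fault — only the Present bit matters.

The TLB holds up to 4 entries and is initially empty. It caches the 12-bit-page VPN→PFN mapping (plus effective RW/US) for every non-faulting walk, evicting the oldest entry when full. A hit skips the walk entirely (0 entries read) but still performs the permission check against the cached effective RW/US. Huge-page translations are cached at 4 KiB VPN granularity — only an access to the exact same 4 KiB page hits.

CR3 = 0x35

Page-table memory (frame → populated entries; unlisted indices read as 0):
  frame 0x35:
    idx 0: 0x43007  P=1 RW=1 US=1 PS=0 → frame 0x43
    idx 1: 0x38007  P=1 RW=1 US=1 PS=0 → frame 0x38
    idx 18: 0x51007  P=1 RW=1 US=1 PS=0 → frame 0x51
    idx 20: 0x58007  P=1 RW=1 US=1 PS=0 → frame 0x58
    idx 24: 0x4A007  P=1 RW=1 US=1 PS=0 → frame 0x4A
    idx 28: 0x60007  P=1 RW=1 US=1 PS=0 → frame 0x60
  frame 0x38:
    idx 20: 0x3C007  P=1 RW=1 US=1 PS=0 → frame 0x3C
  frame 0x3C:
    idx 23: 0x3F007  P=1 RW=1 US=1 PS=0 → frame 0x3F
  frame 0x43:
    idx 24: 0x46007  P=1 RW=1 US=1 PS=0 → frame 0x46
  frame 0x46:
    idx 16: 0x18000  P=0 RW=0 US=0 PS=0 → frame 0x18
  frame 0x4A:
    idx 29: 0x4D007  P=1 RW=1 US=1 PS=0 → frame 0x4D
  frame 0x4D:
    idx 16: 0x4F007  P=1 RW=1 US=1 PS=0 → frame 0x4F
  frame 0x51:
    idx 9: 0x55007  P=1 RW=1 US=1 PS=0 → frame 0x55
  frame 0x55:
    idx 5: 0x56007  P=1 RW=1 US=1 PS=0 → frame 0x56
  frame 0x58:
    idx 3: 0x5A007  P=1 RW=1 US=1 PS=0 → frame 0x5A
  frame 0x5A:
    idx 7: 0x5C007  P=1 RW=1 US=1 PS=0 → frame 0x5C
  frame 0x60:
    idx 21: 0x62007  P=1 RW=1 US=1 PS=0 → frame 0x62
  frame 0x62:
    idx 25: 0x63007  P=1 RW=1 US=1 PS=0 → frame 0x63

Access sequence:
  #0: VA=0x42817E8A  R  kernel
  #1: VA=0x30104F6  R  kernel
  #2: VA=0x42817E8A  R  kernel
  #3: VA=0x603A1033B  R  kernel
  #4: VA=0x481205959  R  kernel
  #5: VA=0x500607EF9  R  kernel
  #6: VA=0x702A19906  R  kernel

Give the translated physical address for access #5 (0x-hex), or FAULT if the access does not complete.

Walk each access:
#0 VA=0x42817E8A (r,kernel):
  lvl0: tbl 0x35, slot 1 ⇒ 0x38007 (P1/RW1/US1/PS0)
  lvl1: tbl 0x38, slot 20 ⇒ 0x3C007 (P1/RW1/US1/PS0)
  lvl2: tbl 0x3C, slot 23 ⇒ 0x3F007 (P1/RW1/US1/PS0)
  ⇒ phys 0x3FE8A  [3 reads]
#1 VA=0x30104F6 (r,kernel):
  lvl0: tbl 0x35, slot 0 ⇒ 0x43007 (P1/RW1/US1/PS0)
  lvl1: tbl 0x43, slot 24 ⇒ 0x46007 (P1/RW1/US1/PS0)
  lvl2: tbl 0x46, slot 16 ⇒ 0x18000 (P0/RW0/US0/PS0)
  ✗ PAGE_NOT_PRESENT  [3 reads]
#2 VA=0x42817E8A (r,kernel):
  TLB hit vpn=0x42817 → PA=0x3FE8A
#3 VA=0x603A1033B (r,kernel):
  lvl0: tbl 0x35, slot 24 ⇒ 0x4A007 (P1/RW1/US1/PS0)
  lvl1: tbl 0x4A, slot 29 ⇒ 0x4D007 (P1/RW1/US1/PS0)
  lvl2: tbl 0x4D, slot 16 ⇒ 0x4F007 (P1/RW1/US1/PS0)
  ⇒ phys 0x4F33B  [3 reads]
#4 VA=0x481205959 (r,kernel):
  lvl0: tbl 0x35, slot 18 ⇒ 0x51007 (P1/RW1/US1/PS0)
  lvl1: tbl 0x51, slot 9 ⇒ 0x55007 (P1/RW1/US1/PS0)
  lvl2: tbl 0x55, slot 5 ⇒ 0x56007 (P1/RW1/US1/PS0)
  ⇒ phys 0x56959  [3 reads]
#5 VA=0x500607EF9 (r,kernel):
  lvl0: tbl 0x35, slot 20 ⇒ 0x58007 (P1/RW1/US1/PS0)
  lvl1: tbl 0x58, slot 3 ⇒ 0x5A007 (P1/RW1/US1/PS0)
  lvl2: tbl 0x5A, slot 7 ⇒ 0x5C007 (P1/RW1/US1/PS0)
  ⇒ phys 0x5CEF9  [3 reads]
#6 VA=0x702A19906 (r,kernel):
  lvl0: tbl 0x35, slot 28 ⇒ 0x60007 (P1/RW1/US1/PS0)
  lvl1: tbl 0x60, slot 21 ⇒ 0x62007 (P1/RW1/US1/PS0)
  lvl2: tbl 0x62, slot 25 ⇒ 0x63007 (P1/RW1/US1/PS0)
  ⇒ phys 0x63906  [3 reads]

Access #5 PA: 0x5CEF9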